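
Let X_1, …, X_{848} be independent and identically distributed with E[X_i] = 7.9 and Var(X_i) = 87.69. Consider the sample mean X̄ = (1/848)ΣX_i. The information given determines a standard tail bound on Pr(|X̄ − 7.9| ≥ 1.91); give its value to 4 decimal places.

With mean and variance of each term known, Chebyshev's inequality bounds the deviation of the sum (or sample mean).
Var(X̄) = Var(X_i)/n = 87.69/848 = 0.10341.
Chebyshev: Pr(|X̄ − 7.9| ≥ 1.91) ≤ Var(X̄)/(1.91)² = 87.69/(848·1.91²) = 0.0283.

0.0283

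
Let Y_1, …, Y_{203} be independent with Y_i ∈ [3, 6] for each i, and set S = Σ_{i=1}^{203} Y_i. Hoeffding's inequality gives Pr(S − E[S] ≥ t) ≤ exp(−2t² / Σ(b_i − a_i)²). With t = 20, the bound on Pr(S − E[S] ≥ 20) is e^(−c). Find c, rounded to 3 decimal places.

0.438

Σ(b_i − a_i)² = 203·(3)² = 1827.
c = 2t²/1827 = 2·20²/1827 = 0.4379.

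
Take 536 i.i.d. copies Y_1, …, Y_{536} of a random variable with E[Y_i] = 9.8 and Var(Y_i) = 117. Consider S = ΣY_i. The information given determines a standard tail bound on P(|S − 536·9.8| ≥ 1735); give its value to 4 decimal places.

With mean and variance of each term known, Chebyshev's inequality bounds the deviation of the sum (or sample mean).
Var(S) = n·Var(Y_i) = 536·117 = 62712.
Chebyshev: P(|S − 536·9.8| ≥ 1735) ≤ Var(S)/1735² = 62712/3010225 = 0.0208.

0.0208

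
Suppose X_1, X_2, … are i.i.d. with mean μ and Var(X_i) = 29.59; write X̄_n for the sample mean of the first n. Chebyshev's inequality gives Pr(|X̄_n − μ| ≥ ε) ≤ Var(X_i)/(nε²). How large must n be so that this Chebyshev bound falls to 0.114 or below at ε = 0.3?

2885

Require 29.59/(n·0.3²) ≤ 0.114, i.e. n ≥ 29.59/(0.114·0.3²) = 2884.016.
The smallest integer n is 2885.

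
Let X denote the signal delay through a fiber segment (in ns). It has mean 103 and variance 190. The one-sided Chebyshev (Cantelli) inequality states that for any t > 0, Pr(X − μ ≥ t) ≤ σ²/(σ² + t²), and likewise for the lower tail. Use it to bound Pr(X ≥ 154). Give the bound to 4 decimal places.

Here σ² = 190 and t = 51, so σ² + t² = 2791.
Cantelli's bound: 190/2791 = 0.0681.

0.0681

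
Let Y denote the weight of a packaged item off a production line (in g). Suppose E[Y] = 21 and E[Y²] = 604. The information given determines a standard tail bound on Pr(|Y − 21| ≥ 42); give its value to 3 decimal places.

The first two moments determine the variance, so Chebyshev's inequality is the sharpest standard bound available.
Var(Y) = E[Y²] − (E[Y])² = 604 − 441 = 163.
Chebyshev's inequality: Pr(|Y − μ| ≥ t) ≤ Var(Y)/t² = 163/1764 = 0.0924.

0.092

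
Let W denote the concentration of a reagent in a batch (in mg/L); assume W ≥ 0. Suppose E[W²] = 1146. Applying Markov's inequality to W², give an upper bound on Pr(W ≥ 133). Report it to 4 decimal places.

Since W ≥ 0, the event {W ≥ 133} is the same as {W² ≥ 17689}.
Markov's inequality applied to W² gives Pr(W² ≥ 17689) ≤ E[W²]/17689 = 1146/17689 = 0.0648.

0.0648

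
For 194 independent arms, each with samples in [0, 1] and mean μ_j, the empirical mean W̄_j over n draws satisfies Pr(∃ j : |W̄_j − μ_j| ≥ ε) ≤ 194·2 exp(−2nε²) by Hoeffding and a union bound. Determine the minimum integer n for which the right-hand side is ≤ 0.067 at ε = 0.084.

Need 2·194·exp(−2nε²) ≤ 0.067, i.e. exp(−2nε²) ≤ 0.067/388.
So 2nε² ≥ ln(388/0.067) = 8.664068.
Hence n ≥ 8.664068/(2·0.084²) = 613.950.
The smallest integer n is 614.

614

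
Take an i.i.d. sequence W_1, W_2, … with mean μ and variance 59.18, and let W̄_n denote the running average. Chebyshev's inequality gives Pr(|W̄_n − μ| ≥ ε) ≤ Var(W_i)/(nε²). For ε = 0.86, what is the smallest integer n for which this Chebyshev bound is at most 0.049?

Require 59.18/(n·0.86²) ≤ 0.049, i.e. n ≥ 59.18/(0.049·0.86²) = 1632.984.
The smallest integer n is 1633.

1633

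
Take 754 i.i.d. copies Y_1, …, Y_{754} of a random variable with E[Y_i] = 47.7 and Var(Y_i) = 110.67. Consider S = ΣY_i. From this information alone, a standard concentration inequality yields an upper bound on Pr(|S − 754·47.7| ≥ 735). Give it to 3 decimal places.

0.154

With mean and variance of each term known, Chebyshev's inequality bounds the deviation of the sum (or sample mean).
Var(S) = n·Var(Y_i) = 754·110.67 = 83445.18.
Chebyshev: Pr(|S − 754·47.7| ≥ 735) ≤ Var(S)/735² = 83445.18/540225 = 0.1545.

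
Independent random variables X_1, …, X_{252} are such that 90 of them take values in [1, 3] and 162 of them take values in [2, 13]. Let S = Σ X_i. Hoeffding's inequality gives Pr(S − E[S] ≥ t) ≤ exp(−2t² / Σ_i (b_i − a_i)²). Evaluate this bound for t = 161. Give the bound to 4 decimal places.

Σ(b_i − a_i)² = 90·2² + 162·11² = 19962.
Exponent = 2·161² / 19962 = 2.59703.
Bound = exp(−2.59703) = 0.07449.

0.0745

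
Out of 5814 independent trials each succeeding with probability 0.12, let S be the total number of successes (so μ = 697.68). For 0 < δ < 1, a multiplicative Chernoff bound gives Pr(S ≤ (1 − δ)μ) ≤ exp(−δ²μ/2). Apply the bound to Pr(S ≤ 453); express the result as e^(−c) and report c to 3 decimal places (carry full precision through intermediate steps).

Write 453 = (1 − δ)μ, so δ = 1 − 453/697.68 = 0.3507052…
Then the exponent is δ²μ/2 = (μ − 453)²/(2μ) = 42.905273.

42.905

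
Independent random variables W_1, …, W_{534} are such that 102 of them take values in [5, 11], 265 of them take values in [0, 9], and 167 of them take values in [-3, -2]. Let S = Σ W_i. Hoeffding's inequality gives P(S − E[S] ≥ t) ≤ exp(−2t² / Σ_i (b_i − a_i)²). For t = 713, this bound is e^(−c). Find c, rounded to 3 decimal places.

Σ(b_i − a_i)² = 102·6² + 265·9² + 167·1² = 25304.
c = 2t² / 25304 = 2·713² / 25304 = 40.1809.

40.181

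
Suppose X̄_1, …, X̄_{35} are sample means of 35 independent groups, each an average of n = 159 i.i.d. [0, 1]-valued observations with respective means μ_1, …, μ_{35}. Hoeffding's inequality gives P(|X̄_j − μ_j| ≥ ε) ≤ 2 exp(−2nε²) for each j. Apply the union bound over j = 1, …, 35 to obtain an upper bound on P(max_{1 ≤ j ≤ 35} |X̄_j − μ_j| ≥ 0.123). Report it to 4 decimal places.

Per-experiment Hoeffding bound: 2·exp(−2·159·0.123²) = 2·exp(−4.81102) = 0.016279.
Union bound over 35 events: 35·0.016279 = 0.56977.

0.5698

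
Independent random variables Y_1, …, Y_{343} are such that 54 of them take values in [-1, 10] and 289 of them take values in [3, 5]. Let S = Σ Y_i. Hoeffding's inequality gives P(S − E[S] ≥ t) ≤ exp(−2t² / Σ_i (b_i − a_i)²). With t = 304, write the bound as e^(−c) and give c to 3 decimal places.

24.035

Σ(b_i − a_i)² = 54·11² + 289·2² = 7690.
c = 2t² / 7690 = 2·304² / 7690 = 24.0354.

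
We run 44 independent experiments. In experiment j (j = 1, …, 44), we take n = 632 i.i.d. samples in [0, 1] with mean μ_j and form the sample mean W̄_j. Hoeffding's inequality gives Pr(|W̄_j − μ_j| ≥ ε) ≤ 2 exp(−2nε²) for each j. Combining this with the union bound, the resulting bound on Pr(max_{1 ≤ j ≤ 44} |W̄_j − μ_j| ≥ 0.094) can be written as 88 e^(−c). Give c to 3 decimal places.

Union bound over the 44 events: Pr(max_{1 ≤ j ≤ 44} |W̄_j − μ_j| ≥ 0.094) ≤ 44·2·exp(−2nε²) = 88 exp(−2·632·0.094²).
So c = 2·632·0.094² = 11.1687.

11.169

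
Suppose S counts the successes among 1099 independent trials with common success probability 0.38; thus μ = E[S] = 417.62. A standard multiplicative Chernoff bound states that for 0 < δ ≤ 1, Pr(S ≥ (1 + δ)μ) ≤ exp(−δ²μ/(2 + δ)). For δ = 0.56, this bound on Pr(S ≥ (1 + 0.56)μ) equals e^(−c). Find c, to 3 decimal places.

c = δ²μ/(2 + δ) = 0.56²·417.62/(2 + 0.56) = 51.1585.

51.158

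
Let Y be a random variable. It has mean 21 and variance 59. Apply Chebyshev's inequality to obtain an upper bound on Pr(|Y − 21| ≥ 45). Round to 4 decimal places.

Chebyshev: Pr(|Y − μ| ≥ t) ≤ Var(Y)/t².
Bound = 59 / 2025 = 0.0291.

0.0291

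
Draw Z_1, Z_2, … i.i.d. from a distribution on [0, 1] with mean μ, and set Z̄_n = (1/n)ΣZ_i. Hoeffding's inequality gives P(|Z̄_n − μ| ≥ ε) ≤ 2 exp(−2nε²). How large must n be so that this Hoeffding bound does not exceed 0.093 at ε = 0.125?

Require 2·exp(−2nε²) ≤ 0.093, i.e. 2nε² ≥ ln(2/0.093) = 3.068303.
So n ≥ 3.068303 / (2·0.125²) = 98.186.
The smallest integer n is 99.

99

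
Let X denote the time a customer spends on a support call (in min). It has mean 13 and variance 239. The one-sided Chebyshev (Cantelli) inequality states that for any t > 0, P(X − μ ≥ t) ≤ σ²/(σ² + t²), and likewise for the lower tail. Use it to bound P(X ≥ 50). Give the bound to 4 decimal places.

0.1486

Here σ² = 239 and t = 37, so σ² + t² = 1608.
Cantelli's bound: 239/1608 = 0.1486.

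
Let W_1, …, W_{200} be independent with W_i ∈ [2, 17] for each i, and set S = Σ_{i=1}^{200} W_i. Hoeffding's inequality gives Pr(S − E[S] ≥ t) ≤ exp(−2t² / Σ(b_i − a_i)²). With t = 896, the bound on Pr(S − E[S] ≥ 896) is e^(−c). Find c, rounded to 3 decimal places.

Σ(b_i − a_i)² = 200·(15)² = 45000.
c = 2t²/45000 = 2·896²/45000 = 35.6807.

35.681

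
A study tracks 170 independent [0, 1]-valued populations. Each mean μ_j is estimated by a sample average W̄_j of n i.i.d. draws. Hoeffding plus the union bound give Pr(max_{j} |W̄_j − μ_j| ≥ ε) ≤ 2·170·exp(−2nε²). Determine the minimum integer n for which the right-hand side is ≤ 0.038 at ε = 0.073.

854

Need 2·170·exp(−2nε²) ≤ 0.038, i.e. exp(−2nε²) ≤ 0.038/340.
So 2nε² ≥ ln(340/0.038) = 9.099115.
Hence n ≥ 9.099115/(2·0.073²) = 853.736.
The smallest integer n is 854.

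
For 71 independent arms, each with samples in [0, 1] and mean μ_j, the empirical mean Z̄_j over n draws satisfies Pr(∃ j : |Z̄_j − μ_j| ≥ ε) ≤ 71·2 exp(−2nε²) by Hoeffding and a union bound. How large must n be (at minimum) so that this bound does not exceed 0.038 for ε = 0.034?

Need 2·71·exp(−2nε²) ≤ 0.038, i.e. exp(−2nε²) ≤ 0.038/142.
So 2nε² ≥ ln(142/0.038) = 8.225996.
Hence n ≥ 8.225996/(2·0.034²) = 3557.957.
The smallest integer n is 3558.

3558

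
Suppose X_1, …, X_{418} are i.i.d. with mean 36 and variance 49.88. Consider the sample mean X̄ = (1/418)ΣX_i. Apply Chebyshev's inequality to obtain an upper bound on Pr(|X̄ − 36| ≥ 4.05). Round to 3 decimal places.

Var(X̄) = Var(X_i)/n = 49.88/418 = 0.11933.
Chebyshev: Pr(|X̄ − 36| ≥ 4.05) ≤ Var(X̄)/(4.05)² = 49.88/(418·4.05²) = 0.0073.

0.007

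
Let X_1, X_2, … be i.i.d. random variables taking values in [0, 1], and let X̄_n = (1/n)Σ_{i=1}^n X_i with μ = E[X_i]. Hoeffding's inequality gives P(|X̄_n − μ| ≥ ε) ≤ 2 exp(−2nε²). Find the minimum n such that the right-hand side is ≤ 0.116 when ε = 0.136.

77

Require 2·exp(−2nε²) ≤ 0.116, i.e. 2nε² ≥ ln(2/0.116) = 2.847312.
So n ≥ 2.847312 / (2·0.136²) = 76.971.
The smallest integer n is 77.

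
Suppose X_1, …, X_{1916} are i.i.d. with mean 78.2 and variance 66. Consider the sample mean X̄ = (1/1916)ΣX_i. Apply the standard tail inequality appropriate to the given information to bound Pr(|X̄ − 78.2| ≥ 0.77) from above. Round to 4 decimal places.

0.0581

With mean and variance of each term known, Chebyshev's inequality bounds the deviation of the sum (or sample mean).
Var(X̄) = Var(X_i)/n = 66/1916 = 0.034447.
Chebyshev: Pr(|X̄ − 78.2| ≥ 0.77) ≤ Var(X̄)/(0.77)² = 66/(1916·0.77²) = 0.0581.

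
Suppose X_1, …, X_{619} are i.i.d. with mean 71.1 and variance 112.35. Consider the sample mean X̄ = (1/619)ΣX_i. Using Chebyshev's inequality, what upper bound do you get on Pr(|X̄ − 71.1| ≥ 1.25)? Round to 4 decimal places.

Var(X̄) = Var(X_i)/n = 112.35/619 = 0.1815.
Chebyshev: Pr(|X̄ − 71.1| ≥ 1.25) ≤ Var(X̄)/(1.25)² = 112.35/(619·1.25²) = 0.1162.

0.1162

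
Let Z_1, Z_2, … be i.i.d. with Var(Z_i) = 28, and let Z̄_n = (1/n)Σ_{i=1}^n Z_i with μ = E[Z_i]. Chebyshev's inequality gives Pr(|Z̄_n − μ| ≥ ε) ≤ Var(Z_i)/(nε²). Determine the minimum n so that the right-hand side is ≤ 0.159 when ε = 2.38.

32

Require 28/(n·2.38²) ≤ 0.159, i.e. n ≥ 28/(0.159·2.38²) = 31.089.
The smallest integer n is 32.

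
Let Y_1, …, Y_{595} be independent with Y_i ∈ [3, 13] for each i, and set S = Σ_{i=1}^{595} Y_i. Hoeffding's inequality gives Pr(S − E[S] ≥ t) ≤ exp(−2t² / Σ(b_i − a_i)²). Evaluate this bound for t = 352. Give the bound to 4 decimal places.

0.0155

Σ(b_i − a_i)² = 595·(10)² = 59500.
Exponent = 2·352²/59500 = 4.1648.
Bound = exp(−4.1648) = 0.01553.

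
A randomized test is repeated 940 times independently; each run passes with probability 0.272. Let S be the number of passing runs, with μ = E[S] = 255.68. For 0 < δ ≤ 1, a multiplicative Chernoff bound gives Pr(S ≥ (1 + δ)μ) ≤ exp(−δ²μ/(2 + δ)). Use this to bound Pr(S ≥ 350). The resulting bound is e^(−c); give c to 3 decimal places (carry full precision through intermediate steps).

14.688

Write 350 = (1 + δ)μ, so δ = 350/255.68 − 1 = 0.3688986…
Then the exponent is δ²μ/(2 + δ) = (350 − μ)² / (μ·(2 + δ)) = 14.688057.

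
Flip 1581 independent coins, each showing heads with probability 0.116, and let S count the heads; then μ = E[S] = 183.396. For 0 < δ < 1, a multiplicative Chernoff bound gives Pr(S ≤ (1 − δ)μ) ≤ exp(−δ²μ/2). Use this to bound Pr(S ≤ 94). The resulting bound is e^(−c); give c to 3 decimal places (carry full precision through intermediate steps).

Write 94 = (1 − δ)μ, so δ = 1 − 94/183.396 = 0.4874479…
Then the exponent is δ²μ/2 = (μ − 94)²/(2μ) = 21.787947.

21.788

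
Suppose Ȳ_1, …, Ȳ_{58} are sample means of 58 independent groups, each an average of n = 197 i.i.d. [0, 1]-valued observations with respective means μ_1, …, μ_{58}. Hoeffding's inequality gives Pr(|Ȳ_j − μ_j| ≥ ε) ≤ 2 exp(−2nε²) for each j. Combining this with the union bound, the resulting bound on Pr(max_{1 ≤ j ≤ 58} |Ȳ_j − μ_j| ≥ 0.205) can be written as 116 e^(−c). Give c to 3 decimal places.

16.558

Union bound over the 58 events: Pr(max_{1 ≤ j ≤ 58} |Ȳ_j − μ_j| ≥ 0.205) ≤ 58·2·exp(−2nε²) = 116 exp(−2·197·0.205²).
So c = 2·197·0.205² = 16.5578.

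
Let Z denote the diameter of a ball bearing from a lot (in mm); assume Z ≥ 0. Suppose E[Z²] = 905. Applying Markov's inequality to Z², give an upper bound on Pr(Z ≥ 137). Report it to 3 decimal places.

0.048

Since Z ≥ 0, the event {Z ≥ 137} is the same as {Z² ≥ 18769}.
Markov's inequality applied to Z² gives Pr(Z² ≥ 18769) ≤ E[Z²]/18769 = 905/18769 = 0.0482.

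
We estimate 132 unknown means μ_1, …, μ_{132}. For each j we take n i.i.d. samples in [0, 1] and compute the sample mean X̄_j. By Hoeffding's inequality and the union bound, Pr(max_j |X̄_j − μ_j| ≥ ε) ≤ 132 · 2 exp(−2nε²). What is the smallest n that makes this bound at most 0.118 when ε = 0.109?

325

Need 2·132·exp(−2nε²) ≤ 0.118, i.e. exp(−2nε²) ≤ 0.118/264.
So 2nε² ≥ ln(264/0.118) = 7.713020.
Hence n ≥ 7.713020/(2·0.109²) = 324.595.
The smallest integer n is 325.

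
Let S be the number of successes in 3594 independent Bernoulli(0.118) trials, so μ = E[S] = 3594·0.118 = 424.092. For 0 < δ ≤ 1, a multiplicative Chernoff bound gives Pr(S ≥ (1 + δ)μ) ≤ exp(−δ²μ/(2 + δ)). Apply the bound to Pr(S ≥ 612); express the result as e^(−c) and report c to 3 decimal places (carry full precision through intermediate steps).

34.079

Write 612 = (1 + δ)μ, so δ = 612/424.092 − 1 = 0.4430831…
Then the exponent is δ²μ/(2 + δ) = (612 − μ)² / (μ·(2 + δ)) = 34.079422.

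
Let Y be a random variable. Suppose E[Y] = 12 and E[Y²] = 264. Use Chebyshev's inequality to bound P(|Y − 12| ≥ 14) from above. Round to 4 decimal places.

0.6122

Var(Y) = E[Y²] − (E[Y])² = 264 − 144 = 120.
Chebyshev's inequality: P(|Y − μ| ≥ t) ≤ Var(Y)/t² = 120/196 = 0.6122.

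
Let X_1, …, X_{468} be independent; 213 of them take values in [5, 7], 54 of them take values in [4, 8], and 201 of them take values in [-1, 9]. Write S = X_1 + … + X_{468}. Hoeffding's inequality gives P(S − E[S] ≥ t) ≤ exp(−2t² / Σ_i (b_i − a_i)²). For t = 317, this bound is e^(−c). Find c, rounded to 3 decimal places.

9.212

Σ(b_i − a_i)² = 213·2² + 54·4² + 201·10² = 21816.
c = 2t² / 21816 = 2·317² / 21816 = 9.2124.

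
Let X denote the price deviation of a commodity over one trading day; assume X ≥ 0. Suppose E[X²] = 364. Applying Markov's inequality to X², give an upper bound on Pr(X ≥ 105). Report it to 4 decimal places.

Since X ≥ 0, the event {X ≥ 105} is the same as {X² ≥ 11025}.
Markov's inequality applied to X² gives Pr(X² ≥ 11025) ≤ E[X²]/11025 = 364/11025 = 0.0330.

0.0330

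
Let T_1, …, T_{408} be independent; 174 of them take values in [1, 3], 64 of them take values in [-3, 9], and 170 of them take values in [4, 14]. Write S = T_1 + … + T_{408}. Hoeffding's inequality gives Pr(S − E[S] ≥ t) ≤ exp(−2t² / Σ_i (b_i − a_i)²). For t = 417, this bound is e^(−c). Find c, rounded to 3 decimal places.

12.923

Σ(b_i − a_i)² = 174·2² + 64·12² + 170·10² = 26912.
c = 2t² / 26912 = 2·417² / 26912 = 12.9228.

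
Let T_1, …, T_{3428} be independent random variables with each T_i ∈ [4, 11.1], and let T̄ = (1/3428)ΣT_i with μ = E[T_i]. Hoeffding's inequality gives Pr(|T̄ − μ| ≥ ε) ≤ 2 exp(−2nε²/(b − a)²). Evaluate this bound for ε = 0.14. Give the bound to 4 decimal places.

Exponent: 2nε²/(b − a)² = 2·3428·0.14² / 7.1² = 2.66569.
Bound = 2·exp(−2.66569) = 0.13910.

0.1391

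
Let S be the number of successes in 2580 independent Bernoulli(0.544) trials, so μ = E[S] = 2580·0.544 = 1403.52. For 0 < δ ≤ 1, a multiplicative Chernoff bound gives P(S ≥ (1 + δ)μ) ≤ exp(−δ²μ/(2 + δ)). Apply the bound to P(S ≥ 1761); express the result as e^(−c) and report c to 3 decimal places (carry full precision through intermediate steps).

40.383

Write 1761 = (1 + δ)μ, so δ = 1761/1403.52 − 1 = 0.2547025…
Then the exponent is δ²μ/(2 + δ) = (1761 − μ)² / (μ·(2 + δ)) = 40.382728.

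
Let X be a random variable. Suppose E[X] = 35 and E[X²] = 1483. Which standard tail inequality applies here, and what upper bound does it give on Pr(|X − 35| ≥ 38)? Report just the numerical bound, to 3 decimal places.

0.179

The first two moments determine the variance, so Chebyshev's inequality is the sharpest standard bound available.
Var(X) = E[X²] − (E[X])² = 1483 − 1225 = 258.
Chebyshev's inequality: Pr(|X − μ| ≥ t) ≤ Var(X)/t² = 258/1444 = 0.1787.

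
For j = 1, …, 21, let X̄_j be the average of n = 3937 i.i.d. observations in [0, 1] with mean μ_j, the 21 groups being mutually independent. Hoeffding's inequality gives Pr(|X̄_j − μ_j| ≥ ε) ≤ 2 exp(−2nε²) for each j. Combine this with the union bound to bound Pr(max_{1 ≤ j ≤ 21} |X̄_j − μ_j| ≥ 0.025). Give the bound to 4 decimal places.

Per-experiment Hoeffding bound: 2·exp(−2·3937·0.025²) = 2·exp(−4.92125) = 0.01458.
Union bound over 21 events: 21·0.01458 = 0.30618.

0.3062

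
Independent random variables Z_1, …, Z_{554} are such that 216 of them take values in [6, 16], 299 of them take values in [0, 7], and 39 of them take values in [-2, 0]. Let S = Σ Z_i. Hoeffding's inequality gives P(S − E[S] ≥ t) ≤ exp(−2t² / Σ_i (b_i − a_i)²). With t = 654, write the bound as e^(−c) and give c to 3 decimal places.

Σ(b_i − a_i)² = 216·10² + 299·7² + 39·2² = 36407.
c = 2t² / 36407 = 2·654² / 36407 = 23.4964.

23.496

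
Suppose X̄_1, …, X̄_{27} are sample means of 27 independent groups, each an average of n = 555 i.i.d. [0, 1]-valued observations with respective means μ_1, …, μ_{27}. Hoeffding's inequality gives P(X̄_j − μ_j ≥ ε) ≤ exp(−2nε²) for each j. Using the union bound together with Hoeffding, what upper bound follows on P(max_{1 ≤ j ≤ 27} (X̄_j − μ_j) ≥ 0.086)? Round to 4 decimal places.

0.0073

Per-experiment Hoeffding bound: exp(−2·555·0.086²) = exp(−8.20956) = 0.00027204.
Union bound over 27 events: 27·0.00027204 = 0.00735.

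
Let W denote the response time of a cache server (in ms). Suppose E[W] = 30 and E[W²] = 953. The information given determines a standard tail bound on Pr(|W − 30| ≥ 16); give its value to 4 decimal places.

The first two moments determine the variance, so Chebyshev's inequality is the sharpest standard bound available.
Var(W) = E[W²] − (E[W])² = 953 − 900 = 53.
Chebyshev's inequality: Pr(|W − μ| ≥ t) ≤ Var(W)/t² = 53/256 = 0.2070.

0.2070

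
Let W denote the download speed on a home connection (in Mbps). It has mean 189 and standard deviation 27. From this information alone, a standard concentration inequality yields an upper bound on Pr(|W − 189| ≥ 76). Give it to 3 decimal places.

0.126

Mean and variance are known, so Chebyshev's inequality applies.
Chebyshev: Pr(|W − μ| ≥ t) ≤ Var(W)/t².
Var(W) = σ² = 27² = 729.
Bound = 729 / 5776 = 0.1262.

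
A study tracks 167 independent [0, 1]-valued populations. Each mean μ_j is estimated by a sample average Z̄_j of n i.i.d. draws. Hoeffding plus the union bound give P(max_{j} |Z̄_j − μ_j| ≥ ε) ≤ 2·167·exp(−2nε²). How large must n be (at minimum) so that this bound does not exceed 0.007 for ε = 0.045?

2660

Need 2·167·exp(−2nε²) ≤ 0.007, i.e. exp(−2nε²) ≤ 0.007/334.
So 2nε² ≥ ln(334/0.007) = 10.772986.
Hence n ≥ 10.772986/(2·0.045²) = 2659.997.
The smallest integer n is 2660.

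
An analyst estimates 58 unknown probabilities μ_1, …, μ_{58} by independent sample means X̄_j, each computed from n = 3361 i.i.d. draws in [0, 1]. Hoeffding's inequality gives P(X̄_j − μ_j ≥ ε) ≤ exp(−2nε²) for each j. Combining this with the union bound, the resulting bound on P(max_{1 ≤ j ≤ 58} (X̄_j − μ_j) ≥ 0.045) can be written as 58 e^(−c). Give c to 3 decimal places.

Union bound over the 58 events: P(max_{1 ≤ j ≤ 58} (X̄_j − μ_j) ≥ 0.045) ≤ 58·exp(−2nε²) = 58 exp(−2·3361·0.045²).
So c = 2·3361·0.045² = 13.6120.

13.612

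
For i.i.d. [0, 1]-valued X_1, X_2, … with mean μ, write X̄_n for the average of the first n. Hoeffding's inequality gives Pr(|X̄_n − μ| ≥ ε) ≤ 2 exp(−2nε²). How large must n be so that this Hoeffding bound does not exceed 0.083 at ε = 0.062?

Require 2·exp(−2nε²) ≤ 0.083, i.e. 2nε² ≥ ln(2/0.083) = 3.182062.
So n ≥ 3.182062 / (2·0.062²) = 413.900.
The smallest integer n is 414.

414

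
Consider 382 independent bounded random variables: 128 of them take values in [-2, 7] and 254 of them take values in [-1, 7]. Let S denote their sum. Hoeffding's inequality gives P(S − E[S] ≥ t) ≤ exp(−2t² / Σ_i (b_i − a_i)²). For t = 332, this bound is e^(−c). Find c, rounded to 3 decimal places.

Σ(b_i − a_i)² = 128·9² + 254·8² = 26624.
c = 2t² / 26624 = 2·332² / 26624 = 8.2800.

8.280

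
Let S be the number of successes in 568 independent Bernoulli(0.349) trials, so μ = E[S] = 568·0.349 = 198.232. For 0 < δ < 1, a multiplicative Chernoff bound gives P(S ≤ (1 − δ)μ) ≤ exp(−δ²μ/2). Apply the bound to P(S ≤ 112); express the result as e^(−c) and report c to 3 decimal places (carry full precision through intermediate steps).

18.756

Write 112 = (1 − δ)μ, so δ = 1 − 112/198.232 = 0.4350054…
Then the exponent is δ²μ/2 = (μ − 112)²/(2μ) = 18.755695.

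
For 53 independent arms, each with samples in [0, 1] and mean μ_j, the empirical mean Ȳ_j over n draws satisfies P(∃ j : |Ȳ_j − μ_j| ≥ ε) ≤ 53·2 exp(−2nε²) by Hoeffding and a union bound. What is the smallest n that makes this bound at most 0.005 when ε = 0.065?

1179

Need 2·53·exp(−2nε²) ≤ 0.005, i.e. exp(−2nε²) ≤ 0.005/106.
So 2nε² ≥ ln(106/0.005) = 9.961756.
Hence n ≥ 9.961756/(2·0.065²) = 1178.906.
The smallest integer n is 1179.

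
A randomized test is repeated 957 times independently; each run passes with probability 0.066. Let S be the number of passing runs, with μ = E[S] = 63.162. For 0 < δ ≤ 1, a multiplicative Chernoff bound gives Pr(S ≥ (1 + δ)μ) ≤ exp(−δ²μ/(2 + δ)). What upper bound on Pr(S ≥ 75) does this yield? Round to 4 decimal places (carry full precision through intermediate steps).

Write 75 = (1 + δ)μ, so δ = 75/63.162 − 1 = 0.1874228…
Then the exponent is δ²μ/(2 + δ) = (75 − μ)² / (μ·(2 + δ)) = 1.014304.
Bound = exp(−1.014304) = 0.36265.

0.3627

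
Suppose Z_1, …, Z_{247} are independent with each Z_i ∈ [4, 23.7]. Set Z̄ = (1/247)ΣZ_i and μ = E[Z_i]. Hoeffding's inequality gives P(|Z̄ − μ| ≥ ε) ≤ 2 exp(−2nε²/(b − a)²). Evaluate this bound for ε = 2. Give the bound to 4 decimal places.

0.0123

Exponent: 2nε²/(b − a)² = 2·247·2² / 19.7² = 5.09160.
Bound = 2·exp(−5.09160) = 0.01230.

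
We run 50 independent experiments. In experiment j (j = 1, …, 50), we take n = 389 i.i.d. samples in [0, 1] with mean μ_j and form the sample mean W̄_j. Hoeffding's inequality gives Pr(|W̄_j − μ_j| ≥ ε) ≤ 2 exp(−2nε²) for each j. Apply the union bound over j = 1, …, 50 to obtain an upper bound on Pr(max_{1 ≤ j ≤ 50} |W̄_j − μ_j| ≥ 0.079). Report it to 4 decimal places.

Per-experiment Hoeffding bound: 2·exp(−2·389·0.079²) = 2·exp(−4.85550) = 0.015571.
Union bound over 50 events: 50·0.015571 = 0.77855.

0.7785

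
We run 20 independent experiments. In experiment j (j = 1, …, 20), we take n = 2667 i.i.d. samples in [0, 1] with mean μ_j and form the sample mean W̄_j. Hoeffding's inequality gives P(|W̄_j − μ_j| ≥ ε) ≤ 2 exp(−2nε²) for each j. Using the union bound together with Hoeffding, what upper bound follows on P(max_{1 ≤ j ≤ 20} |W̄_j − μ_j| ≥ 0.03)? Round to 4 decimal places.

0.3290

Per-experiment Hoeffding bound: 2·exp(−2·2667·0.03²) = 2·exp(−4.80060) = 0.01645.
Union bound over 20 events: 20·0.01645 = 0.32899.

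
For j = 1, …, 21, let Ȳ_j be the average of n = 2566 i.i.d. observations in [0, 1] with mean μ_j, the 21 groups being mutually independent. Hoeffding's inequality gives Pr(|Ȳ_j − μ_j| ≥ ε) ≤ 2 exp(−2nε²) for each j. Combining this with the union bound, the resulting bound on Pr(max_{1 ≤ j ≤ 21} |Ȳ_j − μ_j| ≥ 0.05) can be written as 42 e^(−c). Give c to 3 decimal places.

12.830

Union bound over the 21 events: Pr(max_{1 ≤ j ≤ 21} |Ȳ_j − μ_j| ≥ 0.05) ≤ 21·2·exp(−2nε²) = 42 exp(−2·2566·0.05²).
So c = 2·2566·0.05² = 12.8300.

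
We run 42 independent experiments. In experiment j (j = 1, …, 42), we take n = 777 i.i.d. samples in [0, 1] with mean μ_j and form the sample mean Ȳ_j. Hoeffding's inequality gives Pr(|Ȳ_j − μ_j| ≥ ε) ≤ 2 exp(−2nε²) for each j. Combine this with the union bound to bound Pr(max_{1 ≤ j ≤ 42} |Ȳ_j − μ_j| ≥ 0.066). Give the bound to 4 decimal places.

Per-experiment Hoeffding bound: 2·exp(−2·777·0.066²) = 2·exp(−6.76922) = 0.0022972.
Union bound over 42 events: 42·0.0022972 = 0.09648.

0.0965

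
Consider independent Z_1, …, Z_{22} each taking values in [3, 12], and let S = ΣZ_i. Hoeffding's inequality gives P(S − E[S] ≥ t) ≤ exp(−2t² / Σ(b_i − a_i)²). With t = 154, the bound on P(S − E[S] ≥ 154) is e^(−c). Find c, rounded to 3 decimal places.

Σ(b_i − a_i)² = 22·(9)² = 1782.
c = 2t²/1782 = 2·154²/1782 = 26.6173.

26.617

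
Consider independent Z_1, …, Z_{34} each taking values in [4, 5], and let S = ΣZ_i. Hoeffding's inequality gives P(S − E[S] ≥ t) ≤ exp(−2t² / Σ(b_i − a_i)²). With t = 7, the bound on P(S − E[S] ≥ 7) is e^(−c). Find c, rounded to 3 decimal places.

2.882

Σ(b_i − a_i)² = 34·(1)² = 34.
c = 2t²/34 = 2·7²/34 = 2.8824.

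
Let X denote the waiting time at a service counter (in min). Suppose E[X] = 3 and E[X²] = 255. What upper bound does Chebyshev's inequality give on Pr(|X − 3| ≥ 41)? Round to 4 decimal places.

Var(X) = E[X²] − (E[X])² = 255 − 9 = 246.
Chebyshev's inequality: Pr(|X − μ| ≥ t) ≤ Var(X)/t² = 246/1681 = 0.1463.

0.1463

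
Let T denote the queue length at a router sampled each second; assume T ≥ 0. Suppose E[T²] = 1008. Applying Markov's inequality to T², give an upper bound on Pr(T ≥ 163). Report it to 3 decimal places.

Since T ≥ 0, the event {T ≥ 163} is the same as {T² ≥ 26569}.
Markov's inequality applied to T² gives Pr(T² ≥ 26569) ≤ E[T²]/26569 = 1008/26569 = 0.0379.

0.038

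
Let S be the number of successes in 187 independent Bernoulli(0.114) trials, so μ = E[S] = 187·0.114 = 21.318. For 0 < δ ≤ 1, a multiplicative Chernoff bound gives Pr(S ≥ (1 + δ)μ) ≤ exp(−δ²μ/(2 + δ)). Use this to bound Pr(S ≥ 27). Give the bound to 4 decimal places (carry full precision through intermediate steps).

Write 27 = (1 + δ)μ, so δ = 27/21.318 − 1 = 0.2665353…
Then the exponent is δ²μ/(2 + δ) = (27 − μ)² / (μ·(2 + δ)) = 0.668180.
Bound = exp(−0.668180) = 0.51264.

0.5126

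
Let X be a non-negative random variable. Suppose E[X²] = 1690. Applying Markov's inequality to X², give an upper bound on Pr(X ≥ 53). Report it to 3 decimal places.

Since X ≥ 0, the event {X ≥ 53} is the same as {X² ≥ 2809}.
Markov's inequality applied to X² gives Pr(X² ≥ 2809) ≤ E[X²]/2809 = 1690/2809 = 0.6016.

0.602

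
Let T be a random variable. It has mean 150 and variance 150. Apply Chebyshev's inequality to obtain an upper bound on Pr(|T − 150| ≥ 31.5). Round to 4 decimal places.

0.1512

Chebyshev: Pr(|T − μ| ≥ t) ≤ Var(T)/t².
Bound = 150 / 992.25 = 0.1512.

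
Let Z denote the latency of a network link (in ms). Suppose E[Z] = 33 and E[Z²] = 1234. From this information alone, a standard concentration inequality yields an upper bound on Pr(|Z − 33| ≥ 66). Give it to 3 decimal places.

The first two moments determine the variance, so Chebyshev's inequality is the sharpest standard bound available.
Var(Z) = E[Z²] − (E[Z])² = 1234 − 1089 = 145.
Chebyshev's inequality: Pr(|Z − μ| ≥ t) ≤ Var(Z)/t² = 145/4356 = 0.0333.

0.033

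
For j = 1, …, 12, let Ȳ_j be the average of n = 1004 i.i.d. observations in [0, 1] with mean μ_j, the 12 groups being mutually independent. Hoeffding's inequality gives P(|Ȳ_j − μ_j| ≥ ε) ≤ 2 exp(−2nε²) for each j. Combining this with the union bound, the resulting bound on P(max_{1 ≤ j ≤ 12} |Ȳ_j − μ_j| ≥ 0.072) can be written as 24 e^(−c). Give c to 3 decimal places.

Union bound over the 12 events: P(max_{1 ≤ j ≤ 12} |Ȳ_j − μ_j| ≥ 0.072) ≤ 12·2·exp(−2nε²) = 24 exp(−2·1004·0.072²).
So c = 2·1004·0.072² = 10.4095.

10.409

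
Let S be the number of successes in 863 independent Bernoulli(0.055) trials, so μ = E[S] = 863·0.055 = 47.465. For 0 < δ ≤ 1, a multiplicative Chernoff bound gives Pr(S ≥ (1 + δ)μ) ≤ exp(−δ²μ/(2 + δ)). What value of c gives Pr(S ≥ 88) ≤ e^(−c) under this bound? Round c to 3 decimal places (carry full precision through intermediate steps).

12.129

Write 88 = (1 + δ)μ, so δ = 88/47.465 − 1 = 0.8539977…
Then the exponent is δ²μ/(2 + δ) = (88 − μ)² / (μ·(2 + δ)) = 12.129231.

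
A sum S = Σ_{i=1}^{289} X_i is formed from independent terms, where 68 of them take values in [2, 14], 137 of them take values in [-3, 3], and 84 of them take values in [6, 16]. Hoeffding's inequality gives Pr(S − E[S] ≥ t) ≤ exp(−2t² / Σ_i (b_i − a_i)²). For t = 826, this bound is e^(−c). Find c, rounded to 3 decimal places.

59.010

Σ(b_i − a_i)² = 68·12² + 137·6² + 84·10² = 23124.
c = 2t² / 23124 = 2·826² / 23124 = 59.0102.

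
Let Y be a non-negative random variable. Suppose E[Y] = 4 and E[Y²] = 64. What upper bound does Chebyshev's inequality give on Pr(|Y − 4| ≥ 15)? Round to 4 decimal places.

0.2133

Var(Y) = E[Y²] − (E[Y])² = 64 − 16 = 48.
Chebyshev's inequality: Pr(|Y − μ| ≥ t) ≤ Var(Y)/t² = 48/225 = 0.2133.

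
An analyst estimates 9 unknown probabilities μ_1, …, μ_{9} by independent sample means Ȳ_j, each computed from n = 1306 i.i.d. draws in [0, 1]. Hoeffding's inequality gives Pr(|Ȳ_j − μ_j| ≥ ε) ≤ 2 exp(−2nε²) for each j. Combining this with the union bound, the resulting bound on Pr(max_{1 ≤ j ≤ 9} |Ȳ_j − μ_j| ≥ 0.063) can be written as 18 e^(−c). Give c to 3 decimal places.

10.367

Union bound over the 9 events: Pr(max_{1 ≤ j ≤ 9} |Ȳ_j − μ_j| ≥ 0.063) ≤ 9·2·exp(−2nε²) = 18 exp(−2·1306·0.063²).
So c = 2·1306·0.063² = 10.3670.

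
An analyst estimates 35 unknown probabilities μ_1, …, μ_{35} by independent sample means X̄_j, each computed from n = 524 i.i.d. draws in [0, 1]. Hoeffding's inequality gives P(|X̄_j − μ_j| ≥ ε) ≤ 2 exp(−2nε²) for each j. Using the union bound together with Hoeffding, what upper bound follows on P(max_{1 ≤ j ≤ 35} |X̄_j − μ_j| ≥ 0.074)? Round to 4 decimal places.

Per-experiment Hoeffding bound: 2·exp(−2·524·0.074²) = 2·exp(−5.73885) = 0.0064369.
Union bound over 35 events: 35·0.0064369 = 0.22529.

0.2253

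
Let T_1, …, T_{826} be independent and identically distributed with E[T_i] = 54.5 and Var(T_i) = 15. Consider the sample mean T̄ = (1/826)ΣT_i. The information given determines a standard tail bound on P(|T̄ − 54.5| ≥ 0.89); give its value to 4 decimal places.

0.0229

With mean and variance of each term known, Chebyshev's inequality bounds the deviation of the sum (or sample mean).
Var(T̄) = Var(T_i)/n = 15/826 = 0.01816.
Chebyshev: P(|T̄ − 54.5| ≥ 0.89) ≤ Var(T̄)/(0.89)² = 15/(826·0.89²) = 0.0229.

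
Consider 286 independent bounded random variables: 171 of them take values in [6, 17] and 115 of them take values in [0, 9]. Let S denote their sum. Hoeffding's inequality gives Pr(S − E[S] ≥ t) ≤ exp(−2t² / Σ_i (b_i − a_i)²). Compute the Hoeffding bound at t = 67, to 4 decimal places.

0.7414

Σ(b_i − a_i)² = 171·11² + 115·9² = 30006.
Exponent = 2·67² / 30006 = 0.29921.
Bound = exp(−0.29921) = 0.74141.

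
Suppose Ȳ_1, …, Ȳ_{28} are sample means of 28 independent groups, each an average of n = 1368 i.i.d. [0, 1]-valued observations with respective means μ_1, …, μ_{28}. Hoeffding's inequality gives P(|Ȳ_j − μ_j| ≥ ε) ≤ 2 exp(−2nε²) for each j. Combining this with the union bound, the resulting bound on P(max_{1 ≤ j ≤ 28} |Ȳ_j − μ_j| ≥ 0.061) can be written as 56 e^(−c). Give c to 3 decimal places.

10.181

Union bound over the 28 events: P(max_{1 ≤ j ≤ 28} |Ȳ_j − μ_j| ≥ 0.061) ≤ 28·2·exp(−2nε²) = 56 exp(−2·1368·0.061²).
So c = 2·1368·0.061² = 10.1807.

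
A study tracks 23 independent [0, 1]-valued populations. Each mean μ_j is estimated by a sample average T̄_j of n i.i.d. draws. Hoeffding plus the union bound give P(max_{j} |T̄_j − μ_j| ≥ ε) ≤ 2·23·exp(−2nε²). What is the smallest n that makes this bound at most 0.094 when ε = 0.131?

Need 2·23·exp(−2nε²) ≤ 0.094, i.e. exp(−2nε²) ≤ 0.094/46.
So 2nε² ≥ ln(46/0.094) = 6.193102.
Hence n ≥ 6.193102/(2·0.131²) = 180.441.
The smallest integer n is 181.

181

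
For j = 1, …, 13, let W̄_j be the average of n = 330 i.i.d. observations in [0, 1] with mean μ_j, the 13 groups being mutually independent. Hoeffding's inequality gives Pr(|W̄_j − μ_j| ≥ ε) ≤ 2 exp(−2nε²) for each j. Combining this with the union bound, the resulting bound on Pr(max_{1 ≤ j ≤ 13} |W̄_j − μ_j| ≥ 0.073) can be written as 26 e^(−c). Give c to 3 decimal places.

3.517

Union bound over the 13 events: Pr(max_{1 ≤ j ≤ 13} |W̄_j − μ_j| ≥ 0.073) ≤ 13·2·exp(−2nε²) = 26 exp(−2·330·0.073²).
So c = 2·330·0.073² = 3.5171.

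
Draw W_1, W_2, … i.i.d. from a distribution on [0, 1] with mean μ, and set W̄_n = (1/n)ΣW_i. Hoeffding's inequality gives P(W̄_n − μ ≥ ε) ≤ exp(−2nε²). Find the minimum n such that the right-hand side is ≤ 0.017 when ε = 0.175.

Require exp(−2nε²) ≤ 0.017, i.e. 2nε² ≥ ln(1/0.017) = 4.074542.
So n ≥ 4.074542 / (2·0.175²) = 66.523.
The smallest integer n is 67.

67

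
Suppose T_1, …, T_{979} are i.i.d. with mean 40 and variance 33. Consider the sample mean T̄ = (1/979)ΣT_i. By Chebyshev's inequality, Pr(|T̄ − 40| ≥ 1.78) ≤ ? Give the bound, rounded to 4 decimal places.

0.0106

Var(T̄) = Var(T_i)/n = 33/979 = 0.033708.
Chebyshev: Pr(|T̄ − 40| ≥ 1.78) ≤ Var(T̄)/(1.78)² = 33/(979·1.78²) = 0.0106.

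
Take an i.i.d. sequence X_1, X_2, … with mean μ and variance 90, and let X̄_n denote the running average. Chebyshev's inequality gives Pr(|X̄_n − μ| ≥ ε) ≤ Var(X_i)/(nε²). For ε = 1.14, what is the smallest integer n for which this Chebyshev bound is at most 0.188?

369

Require 90/(n·1.14²) ≤ 0.188, i.e. n ≥ 90/(0.188·1.14²) = 368.362.
The smallest integer n is 369.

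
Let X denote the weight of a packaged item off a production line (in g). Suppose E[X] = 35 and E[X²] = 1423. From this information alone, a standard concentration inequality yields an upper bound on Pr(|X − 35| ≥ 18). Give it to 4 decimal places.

The first two moments determine the variance, so Chebyshev's inequality is the sharpest standard bound available.
Var(X) = E[X²] − (E[X])² = 1423 − 1225 = 198.
Chebyshev's inequality: Pr(|X − μ| ≥ t) ≤ Var(X)/t² = 198/324 = 0.6111.

0.6111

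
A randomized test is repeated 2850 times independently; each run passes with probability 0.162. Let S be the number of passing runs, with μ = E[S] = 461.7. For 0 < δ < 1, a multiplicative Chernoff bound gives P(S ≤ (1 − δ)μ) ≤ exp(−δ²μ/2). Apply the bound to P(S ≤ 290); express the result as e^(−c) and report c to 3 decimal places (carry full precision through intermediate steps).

31.926

Write 290 = (1 − δ)μ, so δ = 1 − 290/461.7 = 0.3718865…
Then the exponent is δ²μ/2 = (μ − 290)²/(2μ) = 31.926457.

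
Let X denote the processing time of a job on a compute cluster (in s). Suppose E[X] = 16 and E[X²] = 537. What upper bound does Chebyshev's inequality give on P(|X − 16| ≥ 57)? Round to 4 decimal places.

Var(X) = E[X²] − (E[X])² = 537 − 256 = 281.
Chebyshev's inequality: P(|X − μ| ≥ t) ≤ Var(X)/t² = 281/3249 = 0.0865.

0.0865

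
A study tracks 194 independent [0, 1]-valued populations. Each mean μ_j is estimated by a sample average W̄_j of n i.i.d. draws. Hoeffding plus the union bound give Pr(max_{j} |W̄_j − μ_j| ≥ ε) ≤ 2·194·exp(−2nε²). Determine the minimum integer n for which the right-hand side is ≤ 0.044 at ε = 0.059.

1305

Need 2·194·exp(−2nε²) ≤ 0.044, i.e. exp(−2nε²) ≤ 0.044/388.
So 2nε² ≥ ln(388/0.044) = 9.084571.
Hence n ≥ 9.084571/(2·0.059²) = 1304.879.
The smallest integer n is 1305.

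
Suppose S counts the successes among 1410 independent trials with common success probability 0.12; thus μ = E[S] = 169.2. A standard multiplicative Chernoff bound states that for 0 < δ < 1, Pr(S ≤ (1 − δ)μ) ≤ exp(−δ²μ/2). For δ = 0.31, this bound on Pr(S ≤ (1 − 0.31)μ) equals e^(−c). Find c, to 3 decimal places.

c = δ²μ/2 = 0.31²·169.2/2 = 8.1301.

8.130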